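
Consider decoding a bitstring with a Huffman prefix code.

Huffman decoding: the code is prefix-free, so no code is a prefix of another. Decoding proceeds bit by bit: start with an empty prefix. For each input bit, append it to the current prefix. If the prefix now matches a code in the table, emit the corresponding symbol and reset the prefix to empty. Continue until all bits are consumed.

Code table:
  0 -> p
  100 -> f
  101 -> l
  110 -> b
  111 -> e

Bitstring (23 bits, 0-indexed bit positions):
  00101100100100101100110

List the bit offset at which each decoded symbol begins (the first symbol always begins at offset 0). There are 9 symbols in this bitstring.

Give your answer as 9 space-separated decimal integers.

Bit 0: prefix='0' -> emit 'p', reset
Bit 1: prefix='0' -> emit 'p', reset
Bit 2: prefix='1' (no match yet)
Bit 3: prefix='10' (no match yet)
Bit 4: prefix='101' -> emit 'l', reset
Bit 5: prefix='1' (no match yet)
Bit 6: prefix='10' (no match yet)
Bit 7: prefix='100' -> emit 'f', reset
Bit 8: prefix='1' (no match yet)
Bit 9: prefix='10' (no match yet)
Bit 10: prefix='100' -> emit 'f', reset
Bit 11: prefix='1' (no match yet)
Bit 12: prefix='10' (no match yet)
Bit 13: prefix='100' -> emit 'f', reset
Bit 14: prefix='1' (no match yet)
Bit 15: prefix='10' (no match yet)
Bit 16: prefix='101' -> emit 'l', reset
Bit 17: prefix='1' (no match yet)
Bit 18: prefix='10' (no match yet)
Bit 19: prefix='100' -> emit 'f', reset
Bit 20: prefix='1' (no match yet)
Bit 21: prefix='11' (no match yet)
Bit 22: prefix='110' -> emit 'b', reset

Answer: 0 1 2 5 8 11 14 17 20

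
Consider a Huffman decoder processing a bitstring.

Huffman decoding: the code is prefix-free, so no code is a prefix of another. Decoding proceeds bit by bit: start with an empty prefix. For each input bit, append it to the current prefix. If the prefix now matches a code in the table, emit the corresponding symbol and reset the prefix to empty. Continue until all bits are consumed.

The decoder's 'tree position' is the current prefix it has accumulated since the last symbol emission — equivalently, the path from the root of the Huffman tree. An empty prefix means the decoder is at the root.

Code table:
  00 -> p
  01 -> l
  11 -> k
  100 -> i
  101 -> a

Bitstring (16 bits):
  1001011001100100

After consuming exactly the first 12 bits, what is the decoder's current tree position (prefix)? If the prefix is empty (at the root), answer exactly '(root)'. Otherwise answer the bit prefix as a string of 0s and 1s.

Bit 0: prefix='1' (no match yet)
Bit 1: prefix='10' (no match yet)
Bit 2: prefix='100' -> emit 'i', reset
Bit 3: prefix='1' (no match yet)
Bit 4: prefix='10' (no match yet)
Bit 5: prefix='101' -> emit 'a', reset
Bit 6: prefix='1' (no match yet)
Bit 7: prefix='10' (no match yet)
Bit 8: prefix='100' -> emit 'i', reset
Bit 9: prefix='1' (no match yet)
Bit 10: prefix='11' -> emit 'k', reset
Bit 11: prefix='0' (no match yet)

Answer: 0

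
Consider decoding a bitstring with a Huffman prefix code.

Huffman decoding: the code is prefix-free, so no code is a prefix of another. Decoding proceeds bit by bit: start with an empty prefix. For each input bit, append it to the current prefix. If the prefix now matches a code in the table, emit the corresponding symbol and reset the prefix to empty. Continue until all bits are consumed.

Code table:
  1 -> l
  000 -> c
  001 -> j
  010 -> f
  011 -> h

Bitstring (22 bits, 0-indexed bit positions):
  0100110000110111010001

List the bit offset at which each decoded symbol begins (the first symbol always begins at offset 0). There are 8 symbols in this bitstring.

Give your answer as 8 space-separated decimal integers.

Answer: 0 3 6 9 12 15 16 19

Derivation:
Bit 0: prefix='0' (no match yet)
Bit 1: prefix='01' (no match yet)
Bit 2: prefix='010' -> emit 'f', reset
Bit 3: prefix='0' (no match yet)
Bit 4: prefix='01' (no match yet)
Bit 5: prefix='011' -> emit 'h', reset
Bit 6: prefix='0' (no match yet)
Bit 7: prefix='00' (no match yet)
Bit 8: prefix='000' -> emit 'c', reset
Bit 9: prefix='0' (no match yet)
Bit 10: prefix='01' (no match yet)
Bit 11: prefix='011' -> emit 'h', reset
Bit 12: prefix='0' (no match yet)
Bit 13: prefix='01' (no match yet)
Bit 14: prefix='011' -> emit 'h', reset
Bit 15: prefix='1' -> emit 'l', reset
Bit 16: prefix='0' (no match yet)
Bit 17: prefix='01' (no match yet)
Bit 18: prefix='010' -> emit 'f', reset
Bit 19: prefix='0' (no match yet)
Bit 20: prefix='00' (no match yet)
Bit 21: prefix='001' -> emit 'j', reset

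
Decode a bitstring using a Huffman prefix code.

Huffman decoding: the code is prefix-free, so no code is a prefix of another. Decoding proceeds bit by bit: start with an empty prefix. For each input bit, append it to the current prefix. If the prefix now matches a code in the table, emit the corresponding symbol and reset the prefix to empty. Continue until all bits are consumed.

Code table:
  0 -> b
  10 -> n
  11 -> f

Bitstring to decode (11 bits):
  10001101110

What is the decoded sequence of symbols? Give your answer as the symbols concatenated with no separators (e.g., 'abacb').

Bit 0: prefix='1' (no match yet)
Bit 1: prefix='10' -> emit 'n', reset
Bit 2: prefix='0' -> emit 'b', reset
Bit 3: prefix='0' -> emit 'b', reset
Bit 4: prefix='1' (no match yet)
Bit 5: prefix='11' -> emit 'f', reset
Bit 6: prefix='0' -> emit 'b', reset
Bit 7: prefix='1' (no match yet)
Bit 8: prefix='11' -> emit 'f', reset
Bit 9: prefix='1' (no match yet)
Bit 10: prefix='10' -> emit 'n', reset

Answer: nbbfbfn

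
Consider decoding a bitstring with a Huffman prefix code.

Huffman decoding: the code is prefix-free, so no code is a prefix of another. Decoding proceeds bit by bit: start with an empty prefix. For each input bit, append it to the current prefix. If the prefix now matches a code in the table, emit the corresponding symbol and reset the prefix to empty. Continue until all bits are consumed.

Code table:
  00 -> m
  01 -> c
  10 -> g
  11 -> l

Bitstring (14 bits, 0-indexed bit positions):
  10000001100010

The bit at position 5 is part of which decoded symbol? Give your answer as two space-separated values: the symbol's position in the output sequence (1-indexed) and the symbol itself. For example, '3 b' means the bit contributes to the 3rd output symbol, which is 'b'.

Bit 0: prefix='1' (no match yet)
Bit 1: prefix='10' -> emit 'g', reset
Bit 2: prefix='0' (no match yet)
Bit 3: prefix='00' -> emit 'm', reset
Bit 4: prefix='0' (no match yet)
Bit 5: prefix='00' -> emit 'm', reset
Bit 6: prefix='0' (no match yet)
Bit 7: prefix='01' -> emit 'c', reset
Bit 8: prefix='1' (no match yet)
Bit 9: prefix='10' -> emit 'g', reset

Answer: 3 m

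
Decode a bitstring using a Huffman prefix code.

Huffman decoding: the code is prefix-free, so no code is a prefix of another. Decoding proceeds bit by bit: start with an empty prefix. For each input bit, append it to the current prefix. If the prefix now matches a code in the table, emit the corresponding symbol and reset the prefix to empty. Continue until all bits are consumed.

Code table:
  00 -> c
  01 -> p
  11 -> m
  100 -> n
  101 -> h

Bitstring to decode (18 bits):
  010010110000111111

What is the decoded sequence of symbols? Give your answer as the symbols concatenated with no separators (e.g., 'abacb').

Bit 0: prefix='0' (no match yet)
Bit 1: prefix='01' -> emit 'p', reset
Bit 2: prefix='0' (no match yet)
Bit 3: prefix='00' -> emit 'c', reset
Bit 4: prefix='1' (no match yet)
Bit 5: prefix='10' (no match yet)
Bit 6: prefix='101' -> emit 'h', reset
Bit 7: prefix='1' (no match yet)
Bit 8: prefix='10' (no match yet)
Bit 9: prefix='100' -> emit 'n', reset
Bit 10: prefix='0' (no match yet)
Bit 11: prefix='00' -> emit 'c', reset
Bit 12: prefix='1' (no match yet)
Bit 13: prefix='11' -> emit 'm', reset
Bit 14: prefix='1' (no match yet)
Bit 15: prefix='11' -> emit 'm', reset
Bit 16: prefix='1' (no match yet)
Bit 17: prefix='11' -> emit 'm', reset

Answer: pchncmmm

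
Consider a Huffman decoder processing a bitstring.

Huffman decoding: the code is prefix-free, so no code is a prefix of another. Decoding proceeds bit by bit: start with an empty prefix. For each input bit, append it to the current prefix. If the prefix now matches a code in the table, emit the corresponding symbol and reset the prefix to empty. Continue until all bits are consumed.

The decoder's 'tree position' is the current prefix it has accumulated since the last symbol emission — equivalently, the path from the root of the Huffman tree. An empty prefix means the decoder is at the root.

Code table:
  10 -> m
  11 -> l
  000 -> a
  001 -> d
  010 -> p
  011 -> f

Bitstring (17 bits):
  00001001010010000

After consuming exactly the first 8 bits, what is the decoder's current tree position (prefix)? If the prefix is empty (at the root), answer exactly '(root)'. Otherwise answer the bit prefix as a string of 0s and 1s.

Answer: 01

Derivation:
Bit 0: prefix='0' (no match yet)
Bit 1: prefix='00' (no match yet)
Bit 2: prefix='000' -> emit 'a', reset
Bit 3: prefix='0' (no match yet)
Bit 4: prefix='01' (no match yet)
Bit 5: prefix='010' -> emit 'p', reset
Bit 6: prefix='0' (no match yet)
Bit 7: prefix='01' (no match yet)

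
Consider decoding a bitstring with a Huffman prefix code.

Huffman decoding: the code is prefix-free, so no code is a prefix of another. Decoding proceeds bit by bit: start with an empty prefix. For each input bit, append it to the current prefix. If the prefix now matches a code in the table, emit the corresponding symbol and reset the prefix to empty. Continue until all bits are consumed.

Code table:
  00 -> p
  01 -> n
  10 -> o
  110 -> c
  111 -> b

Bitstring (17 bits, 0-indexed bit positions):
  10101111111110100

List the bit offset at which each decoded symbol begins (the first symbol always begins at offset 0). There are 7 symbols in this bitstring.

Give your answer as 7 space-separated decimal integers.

Answer: 0 2 4 7 10 13 15

Derivation:
Bit 0: prefix='1' (no match yet)
Bit 1: prefix='10' -> emit 'o', reset
Bit 2: prefix='1' (no match yet)
Bit 3: prefix='10' -> emit 'o', reset
Bit 4: prefix='1' (no match yet)
Bit 5: prefix='11' (no match yet)
Bit 6: prefix='111' -> emit 'b', reset
Bit 7: prefix='1' (no match yet)
Bit 8: prefix='11' (no match yet)
Bit 9: prefix='111' -> emit 'b', reset
Bit 10: prefix='1' (no match yet)
Bit 11: prefix='11' (no match yet)
Bit 12: prefix='111' -> emit 'b', reset
Bit 13: prefix='0' (no match yet)
Bit 14: prefix='01' -> emit 'n', reset
Bit 15: prefix='0' (no match yet)
Bit 16: prefix='00' -> emit 'p', reset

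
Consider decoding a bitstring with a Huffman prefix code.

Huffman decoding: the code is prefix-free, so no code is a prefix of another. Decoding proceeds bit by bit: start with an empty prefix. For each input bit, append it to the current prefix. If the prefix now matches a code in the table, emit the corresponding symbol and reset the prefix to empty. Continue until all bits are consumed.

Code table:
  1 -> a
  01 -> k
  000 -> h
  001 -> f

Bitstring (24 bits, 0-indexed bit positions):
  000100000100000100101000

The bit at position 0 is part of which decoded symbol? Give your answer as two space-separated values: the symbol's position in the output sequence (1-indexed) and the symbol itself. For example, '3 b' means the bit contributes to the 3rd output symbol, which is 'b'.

Answer: 1 h

Derivation:
Bit 0: prefix='0' (no match yet)
Bit 1: prefix='00' (no match yet)
Bit 2: prefix='000' -> emit 'h', reset
Bit 3: prefix='1' -> emit 'a', reset
Bit 4: prefix='0' (no match yet)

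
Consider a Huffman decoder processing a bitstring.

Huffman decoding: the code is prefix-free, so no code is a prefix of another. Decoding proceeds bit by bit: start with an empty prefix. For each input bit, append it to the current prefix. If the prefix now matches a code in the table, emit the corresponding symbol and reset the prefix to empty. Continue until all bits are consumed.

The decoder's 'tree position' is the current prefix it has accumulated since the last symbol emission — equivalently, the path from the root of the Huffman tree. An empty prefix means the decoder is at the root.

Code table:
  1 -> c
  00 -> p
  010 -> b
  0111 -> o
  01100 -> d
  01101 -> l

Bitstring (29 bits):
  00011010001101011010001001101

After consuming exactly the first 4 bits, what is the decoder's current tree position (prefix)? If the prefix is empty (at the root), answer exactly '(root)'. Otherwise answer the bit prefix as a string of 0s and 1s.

Answer: 01

Derivation:
Bit 0: prefix='0' (no match yet)
Bit 1: prefix='00' -> emit 'p', reset
Bit 2: prefix='0' (no match yet)
Bit 3: prefix='01' (no match yet)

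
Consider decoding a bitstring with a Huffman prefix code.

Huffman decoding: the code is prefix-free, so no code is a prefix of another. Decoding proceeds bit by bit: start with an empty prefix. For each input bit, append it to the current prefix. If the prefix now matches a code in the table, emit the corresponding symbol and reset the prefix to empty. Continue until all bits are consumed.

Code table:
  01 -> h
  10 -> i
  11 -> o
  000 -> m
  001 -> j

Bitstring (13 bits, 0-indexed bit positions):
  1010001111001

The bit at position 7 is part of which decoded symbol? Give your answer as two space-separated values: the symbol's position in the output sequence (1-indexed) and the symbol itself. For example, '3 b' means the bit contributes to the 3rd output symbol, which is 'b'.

Bit 0: prefix='1' (no match yet)
Bit 1: prefix='10' -> emit 'i', reset
Bit 2: prefix='1' (no match yet)
Bit 3: prefix='10' -> emit 'i', reset
Bit 4: prefix='0' (no match yet)
Bit 5: prefix='00' (no match yet)
Bit 6: prefix='001' -> emit 'j', reset
Bit 7: prefix='1' (no match yet)
Bit 8: prefix='11' -> emit 'o', reset
Bit 9: prefix='1' (no match yet)
Bit 10: prefix='10' -> emit 'i', reset
Bit 11: prefix='0' (no match yet)

Answer: 4 o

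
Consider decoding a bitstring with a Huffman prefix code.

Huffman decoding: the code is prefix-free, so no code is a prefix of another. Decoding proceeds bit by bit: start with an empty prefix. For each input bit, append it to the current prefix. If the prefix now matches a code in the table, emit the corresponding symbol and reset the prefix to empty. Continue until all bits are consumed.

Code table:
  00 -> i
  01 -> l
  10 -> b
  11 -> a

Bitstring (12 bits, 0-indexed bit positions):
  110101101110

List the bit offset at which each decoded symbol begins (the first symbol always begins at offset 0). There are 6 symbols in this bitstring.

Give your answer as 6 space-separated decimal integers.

Bit 0: prefix='1' (no match yet)
Bit 1: prefix='11' -> emit 'a', reset
Bit 2: prefix='0' (no match yet)
Bit 3: prefix='01' -> emit 'l', reset
Bit 4: prefix='0' (no match yet)
Bit 5: prefix='01' -> emit 'l', reset
Bit 6: prefix='1' (no match yet)
Bit 7: prefix='10' -> emit 'b', reset
Bit 8: prefix='1' (no match yet)
Bit 9: prefix='11' -> emit 'a', reset
Bit 10: prefix='1' (no match yet)
Bit 11: prefix='10' -> emit 'b', reset

Answer: 0 2 4 6 8 10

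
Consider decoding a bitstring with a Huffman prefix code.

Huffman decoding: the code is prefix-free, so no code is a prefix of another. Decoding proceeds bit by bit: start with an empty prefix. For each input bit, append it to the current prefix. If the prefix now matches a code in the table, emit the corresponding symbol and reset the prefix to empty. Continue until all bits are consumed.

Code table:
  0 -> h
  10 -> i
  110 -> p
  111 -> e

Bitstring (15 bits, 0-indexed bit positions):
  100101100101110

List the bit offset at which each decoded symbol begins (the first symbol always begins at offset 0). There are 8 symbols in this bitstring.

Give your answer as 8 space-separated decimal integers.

Bit 0: prefix='1' (no match yet)
Bit 1: prefix='10' -> emit 'i', reset
Bit 2: prefix='0' -> emit 'h', reset
Bit 3: prefix='1' (no match yet)
Bit 4: prefix='10' -> emit 'i', reset
Bit 5: prefix='1' (no match yet)
Bit 6: prefix='11' (no match yet)
Bit 7: prefix='110' -> emit 'p', reset
Bit 8: prefix='0' -> emit 'h', reset
Bit 9: prefix='1' (no match yet)
Bit 10: prefix='10' -> emit 'i', reset
Bit 11: prefix='1' (no match yet)
Bit 12: prefix='11' (no match yet)
Bit 13: prefix='111' -> emit 'e', reset
Bit 14: prefix='0' -> emit 'h', reset

Answer: 0 2 3 5 8 9 11 14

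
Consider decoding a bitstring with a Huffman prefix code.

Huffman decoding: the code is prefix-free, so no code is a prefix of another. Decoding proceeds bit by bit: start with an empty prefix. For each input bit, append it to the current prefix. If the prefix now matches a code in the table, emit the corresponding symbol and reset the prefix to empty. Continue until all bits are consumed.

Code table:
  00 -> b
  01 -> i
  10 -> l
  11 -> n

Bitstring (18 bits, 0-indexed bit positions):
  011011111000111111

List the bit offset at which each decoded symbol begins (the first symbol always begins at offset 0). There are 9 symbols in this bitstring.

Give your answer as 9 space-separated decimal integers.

Answer: 0 2 4 6 8 10 12 14 16

Derivation:
Bit 0: prefix='0' (no match yet)
Bit 1: prefix='01' -> emit 'i', reset
Bit 2: prefix='1' (no match yet)
Bit 3: prefix='10' -> emit 'l', reset
Bit 4: prefix='1' (no match yet)
Bit 5: prefix='11' -> emit 'n', reset
Bit 6: prefix='1' (no match yet)
Bit 7: prefix='11' -> emit 'n', reset
Bit 8: prefix='1' (no match yet)
Bit 9: prefix='10' -> emit 'l', reset
Bit 10: prefix='0' (no match yet)
Bit 11: prefix='00' -> emit 'b', reset
Bit 12: prefix='1' (no match yet)
Bit 13: prefix='11' -> emit 'n', reset
Bit 14: prefix='1' (no match yet)
Bit 15: prefix='11' -> emit 'n', reset
Bit 16: prefix='1' (no match yet)
Bit 17: prefix='11' -> emit 'n', reset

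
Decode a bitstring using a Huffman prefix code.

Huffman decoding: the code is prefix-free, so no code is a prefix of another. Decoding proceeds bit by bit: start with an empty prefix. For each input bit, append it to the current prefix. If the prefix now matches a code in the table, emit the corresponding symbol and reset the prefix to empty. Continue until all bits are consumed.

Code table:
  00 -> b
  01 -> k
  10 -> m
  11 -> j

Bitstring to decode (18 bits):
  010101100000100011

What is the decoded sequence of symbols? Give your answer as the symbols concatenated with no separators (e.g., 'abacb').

Bit 0: prefix='0' (no match yet)
Bit 1: prefix='01' -> emit 'k', reset
Bit 2: prefix='0' (no match yet)
Bit 3: prefix='01' -> emit 'k', reset
Bit 4: prefix='0' (no match yet)
Bit 5: prefix='01' -> emit 'k', reset
Bit 6: prefix='1' (no match yet)
Bit 7: prefix='10' -> emit 'm', reset
Bit 8: prefix='0' (no match yet)
Bit 9: prefix='00' -> emit 'b', reset
Bit 10: prefix='0' (no match yet)
Bit 11: prefix='00' -> emit 'b', reset
Bit 12: prefix='1' (no match yet)
Bit 13: prefix='10' -> emit 'm', reset
Bit 14: prefix='0' (no match yet)
Bit 15: prefix='00' -> emit 'b', reset
Bit 16: prefix='1' (no match yet)
Bit 17: prefix='11' -> emit 'j', reset

Answer: kkkmbbmbj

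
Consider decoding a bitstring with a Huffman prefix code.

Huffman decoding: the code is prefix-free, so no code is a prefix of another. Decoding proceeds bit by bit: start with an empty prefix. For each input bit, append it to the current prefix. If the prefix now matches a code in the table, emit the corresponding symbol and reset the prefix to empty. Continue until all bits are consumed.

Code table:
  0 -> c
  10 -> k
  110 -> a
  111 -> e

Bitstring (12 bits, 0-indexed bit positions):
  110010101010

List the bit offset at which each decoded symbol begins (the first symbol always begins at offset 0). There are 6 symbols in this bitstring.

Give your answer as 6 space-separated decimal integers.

Bit 0: prefix='1' (no match yet)
Bit 1: prefix='11' (no match yet)
Bit 2: prefix='110' -> emit 'a', reset
Bit 3: prefix='0' -> emit 'c', reset
Bit 4: prefix='1' (no match yet)
Bit 5: prefix='10' -> emit 'k', reset
Bit 6: prefix='1' (no match yet)
Bit 7: prefix='10' -> emit 'k', reset
Bit 8: prefix='1' (no match yet)
Bit 9: prefix='10' -> emit 'k', reset
Bit 10: prefix='1' (no match yet)
Bit 11: prefix='10' -> emit 'k', reset

Answer: 0 3 4 6 8 10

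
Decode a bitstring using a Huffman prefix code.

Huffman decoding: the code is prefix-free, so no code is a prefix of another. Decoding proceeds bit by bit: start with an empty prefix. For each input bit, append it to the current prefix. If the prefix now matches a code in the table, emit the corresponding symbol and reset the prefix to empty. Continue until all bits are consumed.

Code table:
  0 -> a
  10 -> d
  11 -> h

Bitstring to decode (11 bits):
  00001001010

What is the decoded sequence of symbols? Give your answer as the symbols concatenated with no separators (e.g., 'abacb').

Bit 0: prefix='0' -> emit 'a', reset
Bit 1: prefix='0' -> emit 'a', reset
Bit 2: prefix='0' -> emit 'a', reset
Bit 3: prefix='0' -> emit 'a', reset
Bit 4: prefix='1' (no match yet)
Bit 5: prefix='10' -> emit 'd', reset
Bit 6: prefix='0' -> emit 'a', reset
Bit 7: prefix='1' (no match yet)
Bit 8: prefix='10' -> emit 'd', reset
Bit 9: prefix='1' (no match yet)
Bit 10: prefix='10' -> emit 'd', reset

Answer: aaaadadd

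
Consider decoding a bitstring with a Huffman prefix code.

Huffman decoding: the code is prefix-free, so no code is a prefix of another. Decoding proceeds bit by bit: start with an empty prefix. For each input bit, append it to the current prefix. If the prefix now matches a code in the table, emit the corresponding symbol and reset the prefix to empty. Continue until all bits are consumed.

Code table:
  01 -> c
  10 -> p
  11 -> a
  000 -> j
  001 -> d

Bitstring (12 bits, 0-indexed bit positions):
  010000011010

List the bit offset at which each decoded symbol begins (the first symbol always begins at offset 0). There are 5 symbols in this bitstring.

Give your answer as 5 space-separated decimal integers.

Bit 0: prefix='0' (no match yet)
Bit 1: prefix='01' -> emit 'c', reset
Bit 2: prefix='0' (no match yet)
Bit 3: prefix='00' (no match yet)
Bit 4: prefix='000' -> emit 'j', reset
Bit 5: prefix='0' (no match yet)
Bit 6: prefix='00' (no match yet)
Bit 7: prefix='001' -> emit 'd', reset
Bit 8: prefix='1' (no match yet)
Bit 9: prefix='10' -> emit 'p', reset
Bit 10: prefix='1' (no match yet)
Bit 11: prefix='10' -> emit 'p', reset

Answer: 0 2 5 8 10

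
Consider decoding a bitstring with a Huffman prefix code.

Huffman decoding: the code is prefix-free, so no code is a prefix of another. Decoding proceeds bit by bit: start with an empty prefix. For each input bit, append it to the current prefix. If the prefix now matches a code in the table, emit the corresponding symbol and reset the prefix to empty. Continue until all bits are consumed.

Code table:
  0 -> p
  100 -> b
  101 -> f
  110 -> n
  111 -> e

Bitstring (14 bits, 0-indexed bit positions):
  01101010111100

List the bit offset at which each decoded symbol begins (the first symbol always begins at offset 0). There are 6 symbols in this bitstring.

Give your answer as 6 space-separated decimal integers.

Bit 0: prefix='0' -> emit 'p', reset
Bit 1: prefix='1' (no match yet)
Bit 2: prefix='11' (no match yet)
Bit 3: prefix='110' -> emit 'n', reset
Bit 4: prefix='1' (no match yet)
Bit 5: prefix='10' (no match yet)
Bit 6: prefix='101' -> emit 'f', reset
Bit 7: prefix='0' -> emit 'p', reset
Bit 8: prefix='1' (no match yet)
Bit 9: prefix='11' (no match yet)
Bit 10: prefix='111' -> emit 'e', reset
Bit 11: prefix='1' (no match yet)
Bit 12: prefix='10' (no match yet)
Bit 13: prefix='100' -> emit 'b', reset

Answer: 0 1 4 7 8 11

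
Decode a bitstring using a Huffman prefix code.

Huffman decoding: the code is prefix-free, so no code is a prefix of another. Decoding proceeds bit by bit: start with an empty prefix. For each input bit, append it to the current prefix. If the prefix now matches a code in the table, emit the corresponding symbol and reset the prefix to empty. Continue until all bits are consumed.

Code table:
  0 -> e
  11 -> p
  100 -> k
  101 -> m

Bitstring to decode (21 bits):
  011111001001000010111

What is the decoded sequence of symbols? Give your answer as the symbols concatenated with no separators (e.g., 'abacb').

Bit 0: prefix='0' -> emit 'e', reset
Bit 1: prefix='1' (no match yet)
Bit 2: prefix='11' -> emit 'p', reset
Bit 3: prefix='1' (no match yet)
Bit 4: prefix='11' -> emit 'p', reset
Bit 5: prefix='1' (no match yet)
Bit 6: prefix='10' (no match yet)
Bit 7: prefix='100' -> emit 'k', reset
Bit 8: prefix='1' (no match yet)
Bit 9: prefix='10' (no match yet)
Bit 10: prefix='100' -> emit 'k', reset
Bit 11: prefix='1' (no match yet)
Bit 12: prefix='10' (no match yet)
Bit 13: prefix='100' -> emit 'k', reset
Bit 14: prefix='0' -> emit 'e', reset
Bit 15: prefix='0' -> emit 'e', reset
Bit 16: prefix='1' (no match yet)
Bit 17: prefix='10' (no match yet)
Bit 18: prefix='101' -> emit 'm', reset
Bit 19: prefix='1' (no match yet)
Bit 20: prefix='11' -> emit 'p', reset

Answer: eppkkkeemp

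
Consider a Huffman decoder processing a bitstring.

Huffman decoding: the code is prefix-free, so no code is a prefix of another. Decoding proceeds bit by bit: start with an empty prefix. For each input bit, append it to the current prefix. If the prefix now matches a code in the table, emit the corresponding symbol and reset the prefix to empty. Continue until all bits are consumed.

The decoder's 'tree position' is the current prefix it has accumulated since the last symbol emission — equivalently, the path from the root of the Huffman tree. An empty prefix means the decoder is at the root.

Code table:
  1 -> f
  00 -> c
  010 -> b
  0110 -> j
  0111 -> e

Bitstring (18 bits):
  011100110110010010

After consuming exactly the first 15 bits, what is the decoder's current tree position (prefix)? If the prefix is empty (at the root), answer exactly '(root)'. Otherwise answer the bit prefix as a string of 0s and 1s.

Bit 0: prefix='0' (no match yet)
Bit 1: prefix='01' (no match yet)
Bit 2: prefix='011' (no match yet)
Bit 3: prefix='0111' -> emit 'e', reset
Bit 4: prefix='0' (no match yet)
Bit 5: prefix='00' -> emit 'c', reset
Bit 6: prefix='1' -> emit 'f', reset
Bit 7: prefix='1' -> emit 'f', reset
Bit 8: prefix='0' (no match yet)
Bit 9: prefix='01' (no match yet)
Bit 10: prefix='011' (no match yet)
Bit 11: prefix='0110' -> emit 'j', reset
Bit 12: prefix='0' (no match yet)
Bit 13: prefix='01' (no match yet)
Bit 14: prefix='010' -> emit 'b', reset

Answer: (root)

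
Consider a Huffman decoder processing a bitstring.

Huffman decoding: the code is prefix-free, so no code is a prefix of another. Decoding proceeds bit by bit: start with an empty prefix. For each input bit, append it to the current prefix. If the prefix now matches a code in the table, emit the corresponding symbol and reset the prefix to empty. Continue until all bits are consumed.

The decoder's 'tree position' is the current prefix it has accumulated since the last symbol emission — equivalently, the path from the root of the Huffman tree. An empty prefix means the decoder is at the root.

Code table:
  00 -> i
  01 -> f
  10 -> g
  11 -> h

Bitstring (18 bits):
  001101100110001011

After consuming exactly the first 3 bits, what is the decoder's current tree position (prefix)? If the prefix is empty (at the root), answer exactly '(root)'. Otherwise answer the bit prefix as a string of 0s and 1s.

Answer: 1

Derivation:
Bit 0: prefix='0' (no match yet)
Bit 1: prefix='00' -> emit 'i', reset
Bit 2: prefix='1' (no match yet)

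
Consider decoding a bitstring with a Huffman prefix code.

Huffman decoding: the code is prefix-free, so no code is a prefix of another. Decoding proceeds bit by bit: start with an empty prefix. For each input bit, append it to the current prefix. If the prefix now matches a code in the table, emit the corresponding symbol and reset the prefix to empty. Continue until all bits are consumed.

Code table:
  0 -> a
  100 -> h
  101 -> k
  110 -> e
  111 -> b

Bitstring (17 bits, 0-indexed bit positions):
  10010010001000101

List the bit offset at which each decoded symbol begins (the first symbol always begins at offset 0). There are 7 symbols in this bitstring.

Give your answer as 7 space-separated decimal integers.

Answer: 0 3 6 9 10 13 14

Derivation:
Bit 0: prefix='1' (no match yet)
Bit 1: prefix='10' (no match yet)
Bit 2: prefix='100' -> emit 'h', reset
Bit 3: prefix='1' (no match yet)
Bit 4: prefix='10' (no match yet)
Bit 5: prefix='100' -> emit 'h', reset
Bit 6: prefix='1' (no match yet)
Bit 7: prefix='10' (no match yet)
Bit 8: prefix='100' -> emit 'h', reset
Bit 9: prefix='0' -> emit 'a', reset
Bit 10: prefix='1' (no match yet)
Bit 11: prefix='10' (no match yet)
Bit 12: prefix='100' -> emit 'h', reset
Bit 13: prefix='0' -> emit 'a', reset
Bit 14: prefix='1' (no match yet)
Bit 15: prefix='10' (no match yet)
Bit 16: prefix='101' -> emit 'k', reset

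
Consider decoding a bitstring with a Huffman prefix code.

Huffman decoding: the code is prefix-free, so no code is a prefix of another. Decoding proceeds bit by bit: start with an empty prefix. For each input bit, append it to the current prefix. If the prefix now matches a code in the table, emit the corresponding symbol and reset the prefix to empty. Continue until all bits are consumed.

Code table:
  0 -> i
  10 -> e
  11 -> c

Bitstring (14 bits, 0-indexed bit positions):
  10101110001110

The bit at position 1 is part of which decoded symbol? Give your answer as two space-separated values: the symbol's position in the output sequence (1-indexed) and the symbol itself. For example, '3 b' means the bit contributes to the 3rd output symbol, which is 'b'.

Bit 0: prefix='1' (no match yet)
Bit 1: prefix='10' -> emit 'e', reset
Bit 2: prefix='1' (no match yet)
Bit 3: prefix='10' -> emit 'e', reset
Bit 4: prefix='1' (no match yet)
Bit 5: prefix='11' -> emit 'c', reset

Answer: 1 e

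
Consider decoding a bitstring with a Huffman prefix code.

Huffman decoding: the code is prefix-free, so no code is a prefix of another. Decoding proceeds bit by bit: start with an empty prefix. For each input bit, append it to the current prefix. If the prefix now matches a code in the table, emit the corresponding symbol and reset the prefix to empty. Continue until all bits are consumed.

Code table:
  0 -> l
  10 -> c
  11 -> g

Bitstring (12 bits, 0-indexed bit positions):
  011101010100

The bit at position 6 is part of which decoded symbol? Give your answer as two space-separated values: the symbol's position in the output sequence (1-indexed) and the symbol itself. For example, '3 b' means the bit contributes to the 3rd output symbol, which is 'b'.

Answer: 4 c

Derivation:
Bit 0: prefix='0' -> emit 'l', reset
Bit 1: prefix='1' (no match yet)
Bit 2: prefix='11' -> emit 'g', reset
Bit 3: prefix='1' (no match yet)
Bit 4: prefix='10' -> emit 'c', reset
Bit 5: prefix='1' (no match yet)
Bit 6: prefix='10' -> emit 'c', reset
Bit 7: prefix='1' (no match yet)
Bit 8: prefix='10' -> emit 'c', reset
Bit 9: prefix='1' (no match yet)
Bit 10: prefix='10' -> emit 'c', reset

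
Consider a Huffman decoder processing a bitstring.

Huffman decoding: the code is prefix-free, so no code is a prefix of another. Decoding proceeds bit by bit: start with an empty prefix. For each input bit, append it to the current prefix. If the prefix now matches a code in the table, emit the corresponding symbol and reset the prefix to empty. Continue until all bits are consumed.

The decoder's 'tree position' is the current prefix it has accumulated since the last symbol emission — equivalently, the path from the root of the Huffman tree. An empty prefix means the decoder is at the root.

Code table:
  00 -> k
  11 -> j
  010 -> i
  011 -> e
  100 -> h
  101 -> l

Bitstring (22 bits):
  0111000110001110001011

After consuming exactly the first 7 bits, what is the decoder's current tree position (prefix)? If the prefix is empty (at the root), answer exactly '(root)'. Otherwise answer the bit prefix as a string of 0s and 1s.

Bit 0: prefix='0' (no match yet)
Bit 1: prefix='01' (no match yet)
Bit 2: prefix='011' -> emit 'e', reset
Bit 3: prefix='1' (no match yet)
Bit 4: prefix='10' (no match yet)
Bit 5: prefix='100' -> emit 'h', reset
Bit 6: prefix='0' (no match yet)

Answer: 0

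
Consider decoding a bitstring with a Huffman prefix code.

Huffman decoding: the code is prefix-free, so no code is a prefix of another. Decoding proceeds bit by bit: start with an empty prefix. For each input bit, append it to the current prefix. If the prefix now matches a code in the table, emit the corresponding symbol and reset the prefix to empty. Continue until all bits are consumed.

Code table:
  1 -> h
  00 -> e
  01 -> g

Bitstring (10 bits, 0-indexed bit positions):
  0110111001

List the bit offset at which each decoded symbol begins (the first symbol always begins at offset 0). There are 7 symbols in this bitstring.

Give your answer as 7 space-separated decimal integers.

Answer: 0 2 3 5 6 7 9

Derivation:
Bit 0: prefix='0' (no match yet)
Bit 1: prefix='01' -> emit 'g', reset
Bit 2: prefix='1' -> emit 'h', reset
Bit 3: prefix='0' (no match yet)
Bit 4: prefix='01' -> emit 'g', reset
Bit 5: prefix='1' -> emit 'h', reset
Bit 6: prefix='1' -> emit 'h', reset
Bit 7: prefix='0' (no match yet)
Bit 8: prefix='00' -> emit 'e', reset
Bit 9: prefix='1' -> emit 'h', reset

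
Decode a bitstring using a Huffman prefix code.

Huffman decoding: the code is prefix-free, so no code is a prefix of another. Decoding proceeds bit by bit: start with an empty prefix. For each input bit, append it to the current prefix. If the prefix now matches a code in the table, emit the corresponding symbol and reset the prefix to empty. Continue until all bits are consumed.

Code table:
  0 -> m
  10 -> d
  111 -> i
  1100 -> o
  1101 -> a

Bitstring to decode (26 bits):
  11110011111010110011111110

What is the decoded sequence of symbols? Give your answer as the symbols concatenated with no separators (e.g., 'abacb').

Answer: idmiamoiid

Derivation:
Bit 0: prefix='1' (no match yet)
Bit 1: prefix='11' (no match yet)
Bit 2: prefix='111' -> emit 'i', reset
Bit 3: prefix='1' (no match yet)
Bit 4: prefix='10' -> emit 'd', reset
Bit 5: prefix='0' -> emit 'm', reset
Bit 6: prefix='1' (no match yet)
Bit 7: prefix='11' (no match yet)
Bit 8: prefix='111' -> emit 'i', reset
Bit 9: prefix='1' (no match yet)
Bit 10: prefix='11' (no match yet)
Bit 11: prefix='110' (no match yet)
Bit 12: prefix='1101' -> emit 'a', reset
Bit 13: prefix='0' -> emit 'm', reset
Bit 14: prefix='1' (no match yet)
Bit 15: prefix='11' (no match yet)
Bit 16: prefix='110' (no match yet)
Bit 17: prefix='1100' -> emit 'o', reset
Bit 18: prefix='1' (no match yet)
Bit 19: prefix='11' (no match yet)
Bit 20: prefix='111' -> emit 'i', reset
Bit 21: prefix='1' (no match yet)
Bit 22: prefix='11' (no match yet)
Bit 23: prefix='111' -> emit 'i', reset
Bit 24: prefix='1' (no match yet)
Bit 25: prefix='10' -> emit 'd', reset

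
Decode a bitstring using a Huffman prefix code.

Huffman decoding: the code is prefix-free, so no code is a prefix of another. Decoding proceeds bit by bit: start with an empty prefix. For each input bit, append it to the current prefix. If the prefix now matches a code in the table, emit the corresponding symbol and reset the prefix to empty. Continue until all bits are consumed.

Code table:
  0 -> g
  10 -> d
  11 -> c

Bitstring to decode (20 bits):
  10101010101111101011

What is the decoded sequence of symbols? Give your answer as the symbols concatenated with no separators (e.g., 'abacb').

Answer: dddddccddc

Derivation:
Bit 0: prefix='1' (no match yet)
Bit 1: prefix='10' -> emit 'd', reset
Bit 2: prefix='1' (no match yet)
Bit 3: prefix='10' -> emit 'd', reset
Bit 4: prefix='1' (no match yet)
Bit 5: prefix='10' -> emit 'd', reset
Bit 6: prefix='1' (no match yet)
Bit 7: prefix='10' -> emit 'd', reset
Bit 8: prefix='1' (no match yet)
Bit 9: prefix='10' -> emit 'd', reset
Bit 10: prefix='1' (no match yet)
Bit 11: prefix='11' -> emit 'c', reset
Bit 12: prefix='1' (no match yet)
Bit 13: prefix='11' -> emit 'c', reset
Bit 14: prefix='1' (no match yet)
Bit 15: prefix='10' -> emit 'd', reset
Bit 16: prefix='1' (no match yet)
Bit 17: prefix='10' -> emit 'd', reset
Bit 18: prefix='1' (no match yet)
Bit 19: prefix='11' -> emit 'c', reset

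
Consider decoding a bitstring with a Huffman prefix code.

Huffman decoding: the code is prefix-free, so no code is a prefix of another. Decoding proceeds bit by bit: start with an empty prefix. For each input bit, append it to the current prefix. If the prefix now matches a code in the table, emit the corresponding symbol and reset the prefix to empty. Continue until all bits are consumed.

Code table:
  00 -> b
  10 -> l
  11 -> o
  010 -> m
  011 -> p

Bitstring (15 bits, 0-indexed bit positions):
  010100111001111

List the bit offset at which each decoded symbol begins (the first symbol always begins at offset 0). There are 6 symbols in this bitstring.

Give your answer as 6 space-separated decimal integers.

Answer: 0 3 5 8 10 13

Derivation:
Bit 0: prefix='0' (no match yet)
Bit 1: prefix='01' (no match yet)
Bit 2: prefix='010' -> emit 'm', reset
Bit 3: prefix='1' (no match yet)
Bit 4: prefix='10' -> emit 'l', reset
Bit 5: prefix='0' (no match yet)
Bit 6: prefix='01' (no match yet)
Bit 7: prefix='011' -> emit 'p', reset
Bit 8: prefix='1' (no match yet)
Bit 9: prefix='10' -> emit 'l', reset
Bit 10: prefix='0' (no match yet)
Bit 11: prefix='01' (no match yet)
Bit 12: prefix='011' -> emit 'p', reset
Bit 13: prefix='1' (no match yet)
Bit 14: prefix='11' -> emit 'o', reset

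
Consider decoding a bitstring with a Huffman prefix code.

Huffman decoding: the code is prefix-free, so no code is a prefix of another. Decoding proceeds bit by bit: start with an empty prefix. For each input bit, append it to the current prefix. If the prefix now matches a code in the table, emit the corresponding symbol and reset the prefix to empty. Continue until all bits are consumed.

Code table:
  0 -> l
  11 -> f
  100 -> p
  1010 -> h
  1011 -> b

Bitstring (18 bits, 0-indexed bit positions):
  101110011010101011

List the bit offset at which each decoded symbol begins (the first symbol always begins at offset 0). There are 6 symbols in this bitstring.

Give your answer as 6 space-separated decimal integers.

Answer: 0 4 7 9 10 14

Derivation:
Bit 0: prefix='1' (no match yet)
Bit 1: prefix='10' (no match yet)
Bit 2: prefix='101' (no match yet)
Bit 3: prefix='1011' -> emit 'b', reset
Bit 4: prefix='1' (no match yet)
Bit 5: prefix='10' (no match yet)
Bit 6: prefix='100' -> emit 'p', reset
Bit 7: prefix='1' (no match yet)
Bit 8: prefix='11' -> emit 'f', reset
Bit 9: prefix='0' -> emit 'l', reset
Bit 10: prefix='1' (no match yet)
Bit 11: prefix='10' (no match yet)
Bit 12: prefix='101' (no match yet)
Bit 13: prefix='1010' -> emit 'h', reset
Bit 14: prefix='1' (no match yet)
Bit 15: prefix='10' (no match yet)
Bit 16: prefix='101' (no match yet)
Bit 17: prefix='1011' -> emit 'b', reset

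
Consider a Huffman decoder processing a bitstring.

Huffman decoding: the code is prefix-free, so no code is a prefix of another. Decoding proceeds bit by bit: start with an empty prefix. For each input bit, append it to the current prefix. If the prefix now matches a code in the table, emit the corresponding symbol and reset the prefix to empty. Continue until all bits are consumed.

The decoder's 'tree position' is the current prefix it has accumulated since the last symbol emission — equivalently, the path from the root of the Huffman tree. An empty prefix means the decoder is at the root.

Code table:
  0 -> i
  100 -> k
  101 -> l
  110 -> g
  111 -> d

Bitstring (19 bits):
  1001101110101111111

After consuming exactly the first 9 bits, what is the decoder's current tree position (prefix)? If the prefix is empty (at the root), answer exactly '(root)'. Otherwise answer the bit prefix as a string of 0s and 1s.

Answer: (root)

Derivation:
Bit 0: prefix='1' (no match yet)
Bit 1: prefix='10' (no match yet)
Bit 2: prefix='100' -> emit 'k', reset
Bit 3: prefix='1' (no match yet)
Bit 4: prefix='11' (no match yet)
Bit 5: prefix='110' -> emit 'g', reset
Bit 6: prefix='1' (no match yet)
Bit 7: prefix='11' (no match yet)
Bit 8: prefix='111' -> emit 'd', reset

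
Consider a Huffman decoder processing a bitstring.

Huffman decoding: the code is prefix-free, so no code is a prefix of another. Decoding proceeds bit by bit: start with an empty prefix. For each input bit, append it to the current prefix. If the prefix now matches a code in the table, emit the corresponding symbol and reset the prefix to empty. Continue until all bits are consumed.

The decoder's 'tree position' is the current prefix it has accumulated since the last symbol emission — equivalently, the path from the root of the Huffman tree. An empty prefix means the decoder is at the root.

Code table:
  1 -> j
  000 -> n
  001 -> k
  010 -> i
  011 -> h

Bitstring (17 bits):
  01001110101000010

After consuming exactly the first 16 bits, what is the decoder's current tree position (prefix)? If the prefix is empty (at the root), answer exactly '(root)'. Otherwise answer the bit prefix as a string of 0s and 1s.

Answer: 01

Derivation:
Bit 0: prefix='0' (no match yet)
Bit 1: prefix='01' (no match yet)
Bit 2: prefix='010' -> emit 'i', reset
Bit 3: prefix='0' (no match yet)
Bit 4: prefix='01' (no match yet)
Bit 5: prefix='011' -> emit 'h', reset
Bit 6: prefix='1' -> emit 'j', reset
Bit 7: prefix='0' (no match yet)
Bit 8: prefix='01' (no match yet)
Bit 9: prefix='010' -> emit 'i', reset
Bit 10: prefix='1' -> emit 'j', reset
Bit 11: prefix='0' (no match yet)
Bit 12: prefix='00' (no match yet)
Bit 13: prefix='000' -> emit 'n', reset
Bit 14: prefix='0' (no match yet)
Bit 15: prefix='01' (no match yet)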